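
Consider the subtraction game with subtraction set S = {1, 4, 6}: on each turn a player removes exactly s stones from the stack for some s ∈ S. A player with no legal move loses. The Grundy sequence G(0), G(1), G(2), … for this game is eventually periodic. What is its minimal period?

n :  0  1  2  3  4  5  6  7  8  9 10 11 12 13 14
G :  0  1  0  1  2  0  1  0  1  2  0  1  0  1  2
G(n+5) = G(n) holds for n = 0,…,5 (a full window of length max(S) = 6), so the sequence is purely periodic with period 5.

5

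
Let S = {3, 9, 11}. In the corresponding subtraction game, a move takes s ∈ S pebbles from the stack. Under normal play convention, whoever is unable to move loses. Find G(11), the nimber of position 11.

1

G(0) = 0
G(1) = mex{} = 0
G(2) = mex{} = 0
G(3) = mex{0} = 1
G(4) = mex{0} = 1
G(5) = mex{0} = 1
G(6) = mex{1} = 0
G(7) = mex{1} = 0
G(8) = mex{1} = 0
G(9) = mex{0,0} = 1
G(10) = mex{0,0} = 1
G(11) = mex{0,0,0} = 1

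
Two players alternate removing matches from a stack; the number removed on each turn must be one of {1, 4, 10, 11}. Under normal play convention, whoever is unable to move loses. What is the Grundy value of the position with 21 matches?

n :  0  1  2  3  4  5  6  7  8  9 10 11 12 13 14 15 16 17 18 19 20 21
G :  0  1  0  1  2  0  1  0  1  2  3  2  3  4  0  1  2  3  2  0  1  0

0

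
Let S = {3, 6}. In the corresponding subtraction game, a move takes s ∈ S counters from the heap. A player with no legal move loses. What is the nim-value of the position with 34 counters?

2

n :  0  1  2  3  4  5  6  7  8  9 10 11 12 13 14 15 16 17 18 19 20 21 22 23 24 25 26 27 28 29 30 31 32 33 34
G :  0  0  0  1  1  1  2  2  2  0  0  0  1  1  1  2  2  2  0  0  0  1  1  1  2  2  2  0  0  0  1  1  1  2  2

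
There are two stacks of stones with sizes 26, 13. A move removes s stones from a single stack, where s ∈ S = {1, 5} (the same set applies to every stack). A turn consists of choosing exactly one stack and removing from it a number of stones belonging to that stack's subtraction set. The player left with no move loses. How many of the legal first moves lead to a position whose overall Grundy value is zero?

4

All stacks use S = {1, 5}:
G(0) = 0
G(1) = mex{0} = 1
G(2) = mex{1} = 0
G(3) = mex{0} = 1
G(4) = mex{1} = 0
G(5) = mex{0,0} = 1
G(6) = mex{1,1} = 0
G(7) = mex{0,0} = 1
G(8) = mex{1,1} = 0
G(9) = mex{0,0} = 1
G(10) = mex{1,1} = 0
G(11) = mex{0,0} = 1
G(12) = mex{1,1} = 0
G(13) = mex{0,0} = 1
G(14) = mex{1,1} = 0
G(15) = mex{0,0} = 1
G(16) = mex{1,1} = 0
G(17) = mex{0,0} = 1
G(18) = mex{1,1} = 0
G(19) = mex{0,0} = 1
G(20) = mex{1,1} = 0
G(21) = mex{0,0} = 1
G(22) = mex{1,1} = 0
G(23) = mex{0,0} = 1
G(24) = mex{1,1} = 0
G(25) = mex{0,0} = 1
G(26) = mex{1,1} = 0
Stack A: G(26) = 0.
Stack B: G(13) = 1.
Combined Grundy value = 0 ⊕ 1 = 1.
A winning move leaves total XOR = 0, i.e. changes one component's Grundy value g to g ⊕ X where X is the current total.
Stack A: need g' = 0⊕1 = 1. Options: 26−1→G=1, 26−5→G=1. Hits: 2.
Stack B: need g' = 1⊕1 = 0. Options: 13−1→G=0, 13−5→G=0. Hits: 2.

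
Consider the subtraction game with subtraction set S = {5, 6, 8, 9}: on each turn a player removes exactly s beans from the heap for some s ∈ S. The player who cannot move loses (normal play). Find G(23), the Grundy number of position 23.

G(0) = 0
G(1) = mex{} = 0
G(2) = mex{} = 0
G(3) = mex{} = 0
G(4) = mex{} = 0
G(5) = mex{0} = 1
G(6) = mex{0,0} = 1
G(7) = mex{0,0} = 1
G(8) = mex{0,0,0} = 1
G(9) = mex{0,0,0,0} = 1
G(10) = mex{1,0,0,0} = 2
G(11) = mex{1,1,0,0} = 2
G(12) = mex{1,1,0,0} = 2
G(13) = mex{1,1,1,0} = 2
G(14) = mex{1,1,1,1} = 0
G(15) = mex{2,1,1,1} = 0
G(16) = mex{2,2,1,1} = 0
G(17) = mex{2,2,1,1} = 0
G(18) = mex{2,2,2,1} = 0
G(19) = mex{0,2,2,2} = 1
G(20) = mex{0,0,2,2} = 1
G(21) = mex{0,0,2,2} = 1
G(22) = mex{0,0,0,2} = 1
G(23) = mex{0,0,0,0} = 1

1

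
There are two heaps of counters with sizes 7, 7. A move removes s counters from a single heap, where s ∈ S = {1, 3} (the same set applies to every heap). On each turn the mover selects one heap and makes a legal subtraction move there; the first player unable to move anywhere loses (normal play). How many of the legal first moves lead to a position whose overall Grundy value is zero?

0

All heaps use S = {1, 3}:
n : 0 1 2 3 4 5 6 7
G : 0 1 0 1 0 1 0 1
Heap A: G(7) = 1.
Heap B: G(7) = 1.
Combined Grundy value = 1 ⊕ 1 = 0.
A winning move leaves total XOR = 0, i.e. changes one component's Grundy value g to g ⊕ X where X is the current total.
Heap A: target g' = 1⊕0 = 1, but every legal move changes the Grundy value (mex property), so 0 moves.
Heap B: target g' = 1⊕0 = 1, but every legal move changes the Grundy value (mex property), so 0 moves.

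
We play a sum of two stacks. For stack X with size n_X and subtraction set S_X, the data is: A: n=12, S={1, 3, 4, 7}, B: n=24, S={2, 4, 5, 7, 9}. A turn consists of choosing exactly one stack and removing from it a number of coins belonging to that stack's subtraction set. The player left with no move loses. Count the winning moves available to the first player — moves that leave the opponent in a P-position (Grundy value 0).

3

Stack A, S = {1, 3, 4, 7}:
n :  0  1  2  3  4  5  6  7  8  9 10 11 12
G :  0  1  0  1  2  3  2  3  0  1  0  1  2
G_A(12) = 2.
Stack B, S = {2, 4, 5, 7, 9}:
n :  0  1  2  3  4  5  6  7  8  9 10 11 12 13 14 15 16 17 18 19 20 21 22 23 24
G :  0  0  1  1  2  2  3  3  4  4  5  0  0  1  1  2  2  3  3  4  4  5  0  0  1
G_B(24) = 1.
Combined Grundy value = 2 ⊕ 1 = 3.
A winning move leaves total XOR = 0, i.e. changes one component's Grundy value g to g ⊕ X where X is the current total.
Stack A: need g' = 2⊕3 = 1. Options: 12−1→G=1, 12−3→G=1, 12−4→G=0, 12−7→G=3. Hits: 2.
Stack B: need g' = 1⊕3 = 2. Options: 24−2→G=0, 24−4→G=4, 24−5→G=4, 24−7→G=3, 24−9→G=2. Hits: 1.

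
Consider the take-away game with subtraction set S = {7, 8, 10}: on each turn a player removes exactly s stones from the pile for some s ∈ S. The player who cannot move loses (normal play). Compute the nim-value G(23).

n :  0  1  2  3  4  5  6  7  8  9 10 11 12 13 14 15 16 17 18 19 20 21 22 23
G :  0  0  0  0  0  0  0  1  1  1  1  1  1  1  2  2  2  0  0  0  0  0  0  0

0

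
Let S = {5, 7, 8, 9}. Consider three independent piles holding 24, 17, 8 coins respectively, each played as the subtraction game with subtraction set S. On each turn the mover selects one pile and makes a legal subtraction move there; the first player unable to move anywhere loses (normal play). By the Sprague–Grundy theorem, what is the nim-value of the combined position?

3

All piles use S = {5, 7, 8, 9}:
n :  0  1  2  3  4  5  6  7  8  9 10 11 12 13 14 15 16 17 18 19 20 21 22 23 24
G :  0  0  0  0  0  1  1  1  1  1  2  2  2  2  0  0  0  0  0  1  1  1  1  1  2
Pile A: G(24) = 2.
Pile B: G(17) = 0.
Pile C: G(8) = 1.
Combined Grundy value = 2 ⊕ 0 ⊕ 1 = 3.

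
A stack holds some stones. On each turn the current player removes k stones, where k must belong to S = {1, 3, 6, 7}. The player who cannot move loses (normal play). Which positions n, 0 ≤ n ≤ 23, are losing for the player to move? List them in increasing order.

n :  0  1  2  3  4  5  6  7  8  9 10 11 12 13 14 15 16 17 18 19 20 21 22 23
G :  0  1  0  1  0  1  2  3  2  3  2  3  0  1  0  1  0  1  2  3  2  3  2  3
P-positions are exactly the n with G(n) = 0.

0, 2, 4, 12, 14, 16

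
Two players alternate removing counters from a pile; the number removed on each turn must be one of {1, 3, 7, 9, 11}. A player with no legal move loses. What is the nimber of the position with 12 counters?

G(0) = 0
G(1) = mex{0} = 1
G(2) = mex{1} = 0
G(3) = mex{0,0} = 1
G(4) = mex{1,1} = 0
G(5) = mex{0,0} = 1
G(6) = mex{1,1} = 0
G(7) = mex{0,0,0} = 1
G(8) = mex{1,1,1} = 0
G(9) = mex{0,0,0,0} = 1
G(10) = mex{1,1,1,1} = 0
G(11) = mex{0,0,0,0,0} = 1
G(12) = mex{1,1,1,1,1} = 0

0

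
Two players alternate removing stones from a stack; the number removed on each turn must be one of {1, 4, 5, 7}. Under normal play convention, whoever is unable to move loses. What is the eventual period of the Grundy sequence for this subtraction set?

n :  0  1  2  3  4  5  6  7  8  9 10 11 12 13 14 15 16 17
G :  0  1  0  1  2  3  2  3  0  1  0  1  2  3  2  3  0  1
G(n+8) = G(n) holds for n = 0,…,6 (a full window of length max(S) = 7), so the sequence is purely periodic with period 8.

8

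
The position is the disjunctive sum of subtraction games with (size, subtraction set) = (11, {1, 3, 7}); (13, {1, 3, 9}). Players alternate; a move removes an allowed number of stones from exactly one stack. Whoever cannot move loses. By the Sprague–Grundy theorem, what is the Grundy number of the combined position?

0

Stack A, S = {1, 3, 7}:
n :  0  1  2  3  4  5  6  7  8  9 10 11
G :  0  1  0  1  0  1  0  1  0  1  0  1
G_A(11) = 1.
Stack B, S = {1, 3, 9}:
n :  0  1  2  3  4  5  6  7  8  9 10 11 12 13
G :  0  1  0  1  0  1  0  1  0  1  0  1  0  1
G_B(13) = 1.
Combined Grundy value = 1 ⊕ 1 = 0.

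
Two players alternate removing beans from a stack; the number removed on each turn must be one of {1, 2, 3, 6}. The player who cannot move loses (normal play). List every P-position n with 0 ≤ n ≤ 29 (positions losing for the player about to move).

G(0) = 0
G(1) = mex{0} = 1
G(2) = mex{1,0} = 2
G(3) = mex{2,1,0} = 3
G(4) = mex{3,2,1} = 0
G(5) = mex{0,3,2} = 1
G(6) = mex{1,0,3,0} = 2
G(7) = mex{2,1,0,1} = 3
G(8) = mex{3,2,1,2} = 0
G(9) = mex{0,3,2,3} = 1
G(10) = mex{1,0,3,0} = 2
G(11) = mex{2,1,0,1} = 3
G(12) = mex{3,2,1,2} = 0
G(13) = mex{0,3,2,3} = 1
G(14) = mex{1,0,3,0} = 2
G(15) = mex{2,1,0,1} = 3
G(16) = mex{3,2,1,2} = 0
G(17) = mex{0,3,2,3} = 1
G(18) = mex{1,0,3,0} = 2
G(19) = mex{2,1,0,1} = 3
G(20) = mex{3,2,1,2} = 0
G(21) = mex{0,3,2,3} = 1
G(22) = mex{1,0,3,0} = 2
G(23) = mex{2,1,0,1} = 3
G(24) = mex{3,2,1,2} = 0
G(25) = mex{0,3,2,3} = 1
G(26) = mex{1,0,3,0} = 2
G(27) = mex{2,1,0,1} = 3
G(28) = mex{3,2,1,2} = 0
G(29) = mex{0,3,2,3} = 1
P-positions are exactly the n with G(n) = 0.

0, 4, 8, 12, 16, 20, 24, 28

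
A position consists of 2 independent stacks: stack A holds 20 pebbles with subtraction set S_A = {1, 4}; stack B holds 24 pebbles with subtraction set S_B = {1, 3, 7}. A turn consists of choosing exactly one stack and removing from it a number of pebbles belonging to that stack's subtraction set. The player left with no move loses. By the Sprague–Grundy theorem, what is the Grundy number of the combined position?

0

Stack A, S = {1, 4}:
n :  0  1  2  3  4  5  6  7  8  9 10 11 12 13 14 15 16 17 18 19 20
G :  0  1  0  1  2  0  1  0  1  2  0  1  0  1  2  0  1  0  1  2  0
G_A(20) = 0.
Stack B, S = {1, 3, 7}:
G(0) = 0
G(1) = mex{0} = 1
G(2) = mex{1} = 0
G(3) = mex{0,0} = 1
G(4) = mex{1,1} = 0
G(5) = mex{0,0} = 1
G(6) = mex{1,1} = 0
G(7) = mex{0,0,0} = 1
G(8) = mex{1,1,1} = 0
G(9) = mex{0,0,0} = 1
G(10) = mex{1,1,1} = 0
G(11) = mex{0,0,0} = 1
G(12) = mex{1,1,1} = 0
G(13) = mex{0,0,0} = 1
G(14) = mex{1,1,1} = 0
G(15) = mex{0,0,0} = 1
G(16) = mex{1,1,1} = 0
G(17) = mex{0,0,0} = 1
G(18) = mex{1,1,1} = 0
G(19) = mex{0,0,0} = 1
G(20) = mex{1,1,1} = 0
G(21) = mex{0,0,0} = 1
G(22) = mex{1,1,1} = 0
G(23) = mex{0,0,0} = 1
G(24) = mex{1,1,1} = 0
G_B(24) = 0.
Combined Grundy value = 0 ⊕ 0 = 0.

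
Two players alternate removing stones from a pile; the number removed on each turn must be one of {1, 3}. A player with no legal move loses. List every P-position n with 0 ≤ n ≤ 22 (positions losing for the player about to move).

0, 2, 4, 6, 8, 10, 12, 14, 16, 18, 20, 22

n :  0  1  2  3  4  5  6  7  8  9 10 11 12 13 14 15 16 17 18 19 20 21 22
G :  0  1  0  1  0  1  0  1  0  1  0  1  0  1  0  1  0  1  0  1  0  1  0
P-positions are exactly the n with G(n) = 0.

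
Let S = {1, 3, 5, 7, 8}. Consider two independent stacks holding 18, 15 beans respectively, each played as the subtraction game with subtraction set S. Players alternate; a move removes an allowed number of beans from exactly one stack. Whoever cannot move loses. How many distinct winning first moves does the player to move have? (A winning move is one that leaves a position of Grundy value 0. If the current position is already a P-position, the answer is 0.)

3

All stacks use S = {1, 3, 5, 7, 8}:
n :  0  1  2  3  4  5  6  7  8  9 10 11 12 13 14 15 16 17 18
G :  0  1  0  1  0  1  0  1  2  3  2  3  2  3  2  0  1  0  1
Stack A: G(18) = 1.
Stack B: G(15) = 0.
Combined Grundy value = 1 ⊕ 0 = 1.
A winning move leaves total XOR = 0, i.e. changes one component's Grundy value g to g ⊕ X where X is the current total.
Stack A: need g' = 1⊕1 = 0. Options: 18−1→G=0, 18−3→G=0, 18−5→G=3, 18−7→G=3, 18−8→G=2. Hits: 2.
Stack B: need g' = 0⊕1 = 1. Options: 15−1→G=2, 15−3→G=2, 15−5→G=2, 15−7→G=2, 15−8→G=1. Hits: 1.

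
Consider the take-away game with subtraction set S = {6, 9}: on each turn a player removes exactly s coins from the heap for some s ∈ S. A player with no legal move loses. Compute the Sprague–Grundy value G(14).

G(0) = 0
G(1) = mex{} = 0
G(2) = mex{} = 0
G(3) = mex{} = 0
G(4) = mex{} = 0
G(5) = mex{} = 0
G(6) = mex{0} = 1
G(7) = mex{0} = 1
G(8) = mex{0} = 1
G(9) = mex{0,0} = 1
G(10) = mex{0,0} = 1
G(11) = mex{0,0} = 1
G(12) = mex{1,0} = 2
G(13) = mex{1,0} = 2
G(14) = mex{1,0} = 2

2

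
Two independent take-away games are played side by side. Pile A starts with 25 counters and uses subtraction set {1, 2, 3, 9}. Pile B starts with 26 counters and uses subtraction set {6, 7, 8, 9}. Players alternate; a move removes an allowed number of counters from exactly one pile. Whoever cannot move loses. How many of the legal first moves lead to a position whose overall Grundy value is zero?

Pile A, S = {1, 2, 3, 9}:
G(0) = 0
G(1) = mex{0} = 1
G(2) = mex{1,0} = 2
G(3) = mex{2,1,0} = 3
G(4) = mex{3,2,1} = 0
G(5) = mex{0,3,2} = 1
G(6) = mex{1,0,3} = 2
G(7) = mex{2,1,0} = 3
G(8) = mex{3,2,1} = 0
G(9) = mex{0,3,2,0} = 1
G(10) = mex{1,0,3,1} = 2
G(11) = mex{2,1,0,2} = 3
G(12) = mex{3,2,1,3} = 0
G(13) = mex{0,3,2,0} = 1
G(14) = mex{1,0,3,1} = 2
G(15) = mex{2,1,0,2} = 3
G(16) = mex{3,2,1,3} = 0
G(17) = mex{0,3,2,0} = 1
G(18) = mex{1,0,3,1} = 2
G(19) = mex{2,1,0,2} = 3
G(20) = mex{3,2,1,3} = 0
G(21) = mex{0,3,2,0} = 1
G(22) = mex{1,0,3,1} = 2
G(23) = mex{2,1,0,2} = 3
G(24) = mex{3,2,1,3} = 0
G(25) = mex{0,3,2,0} = 1
G_A(25) = 1.
Pile B, S = {6, 7, 8, 9}:
n :  0  1  2  3  4  5  6  7  8  9 10 11 12 13 14 15 16 17 18 19 20 21 22 23 24 25 26
G :  0  0  0  0  0  0  1  1  1  1  1  1  2  2  2  0  0  0  0  0  0  1  1  1  1  1  1
G_B(26) = 1.
Combined Grundy value = 1 ⊕ 1 = 0.
A winning move leaves total XOR = 0, i.e. changes one component's Grundy value g to g ⊕ X where X is the current total.
Pile A: target g' = 1⊕0 = 1, but every legal move changes the Grundy value (mex property), so 0 moves.
Pile B: target g' = 1⊕0 = 1, but every legal move changes the Grundy value (mex property), so 0 moves.

0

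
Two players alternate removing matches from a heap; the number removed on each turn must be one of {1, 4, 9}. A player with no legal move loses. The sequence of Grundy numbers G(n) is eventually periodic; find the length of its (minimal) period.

5

G(0) = 0
G(1) = mex{0} = 1
G(2) = mex{1} = 0
G(3) = mex{0} = 1
G(4) = mex{1,0} = 2
G(5) = mex{2,1} = 0
G(6) = mex{0,0} = 1
G(7) = mex{1,1} = 0
G(8) = mex{0,2} = 1
G(9) = mex{1,0,0} = 2
G(10) = mex{2,1,1} = 0
G(11) = mex{0,0,0} = 1
G(12) = mex{1,1,1} = 0
G(13) = mex{0,2,2} = 1
G(14) = mex{1,0,0} = 2
G(15) = mex{2,1,1} = 0
G(n+5) = G(n) holds for n = 0,…,8 (a full window of length max(S) = 9), so the sequence is purely periodic with period 5.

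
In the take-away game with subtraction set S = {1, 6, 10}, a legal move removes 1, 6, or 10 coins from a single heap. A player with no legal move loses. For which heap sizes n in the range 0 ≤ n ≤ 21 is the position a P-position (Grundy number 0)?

n :  0  1  2  3  4  5  6  7  8  9 10 11 12 13 14 15 16 17 18 19 20 21
G :  0  1  0  1  0  1  2  0  1  0  1  0  1  2  3  2  0  1  0  1  0  1
P-positions are exactly the n with G(n) = 0.

0, 2, 4, 7, 9, 11, 16, 18, 20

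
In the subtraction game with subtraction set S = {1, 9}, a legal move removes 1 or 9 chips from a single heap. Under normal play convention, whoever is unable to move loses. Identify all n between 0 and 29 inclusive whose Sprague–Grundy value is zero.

n :  0  1  2  3  4  5  6  7  8  9 10 11 12 13 14 15 16 17 18 19 20 21 22 23 24 25 26 27 28 29
G :  0  1  0  1  0  1  0  1  0  1  0  1  0  1  0  1  0  1  0  1  0  1  0  1  0  1  0  1  0  1
P-positions are exactly the n with G(n) = 0.

0, 2, 4, 6, 8, 10, 12, 14, 16, 18, 20, 22, 24, 26, 28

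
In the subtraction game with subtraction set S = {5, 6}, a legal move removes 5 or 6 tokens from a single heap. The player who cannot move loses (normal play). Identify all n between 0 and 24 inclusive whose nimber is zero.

n :  0  1  2  3  4  5  6  7  8  9 10 11 12 13 14 15 16 17 18 19 20 21 22 23 24
G :  0  0  0  0  0  1  1  1  1  1  2  0  0  0  0  0  1  1  1  1  1  2  0  0  0
P-positions are exactly the n with G(n) = 0.

0, 1, 2, 3, 4, 11, 12, 13, 14, 15, 22, 23, 24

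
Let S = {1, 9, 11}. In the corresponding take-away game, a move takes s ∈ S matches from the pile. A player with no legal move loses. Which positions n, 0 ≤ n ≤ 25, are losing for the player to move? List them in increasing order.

G(0) = 0
G(1) = mex{0} = 1
G(2) = mex{1} = 0
G(3) = mex{0} = 1
G(4) = mex{1} = 0
G(5) = mex{0} = 1
G(6) = mex{1} = 0
G(7) = mex{0} = 1
G(8) = mex{1} = 0
G(9) = mex{0,0} = 1
G(10) = mex{1,1} = 0
G(11) = mex{0,0,0} = 1
G(12) = mex{1,1,1} = 0
G(13) = mex{0,0,0} = 1
G(14) = mex{1,1,1} = 0
G(15) = mex{0,0,0} = 1
G(16) = mex{1,1,1} = 0
G(17) = mex{0,0,0} = 1
G(18) = mex{1,1,1} = 0
G(19) = mex{0,0,0} = 1
G(20) = mex{1,1,1} = 0
G(21) = mex{0,0,0} = 1
G(22) = mex{1,1,1} = 0
G(23) = mex{0,0,0} = 1
G(24) = mex{1,1,1} = 0
G(25) = mex{0,0,0} = 1
P-positions are exactly the n with G(n) = 0.

0, 2, 4, 6, 8, 10, 12, 14, 16, 18, 20, 22, 24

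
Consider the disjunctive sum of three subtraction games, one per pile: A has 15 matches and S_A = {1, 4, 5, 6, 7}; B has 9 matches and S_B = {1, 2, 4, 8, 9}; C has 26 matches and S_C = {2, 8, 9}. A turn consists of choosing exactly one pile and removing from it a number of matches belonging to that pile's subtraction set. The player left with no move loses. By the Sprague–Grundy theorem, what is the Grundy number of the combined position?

0

Pile A, S = {1, 4, 5, 6, 7}:
n :  0  1  2  3  4  5  6  7  8  9 10 11 12 13 14 15
G :  0  1  0  1  2  3  2  3  4  5  0  1  0  1  2  3
G_A(15) = 3.
Pile B, S = {1, 2, 4, 8, 9}:
G(0) = 0
G(1) = mex{0} = 1
G(2) = mex{1,0} = 2
G(3) = mex{2,1} = 0
G(4) = mex{0,2,0} = 1
G(5) = mex{1,0,1} = 2
G(6) = mex{2,1,2} = 0
G(7) = mex{0,2,0} = 1
G(8) = mex{1,0,1,0} = 2
G(9) = mex{2,1,2,1,0} = 3
G_B(9) = 3.
Pile C, S = {2, 8, 9}:
G(0) = 0
G(1) = mex{} = 0
G(2) = mex{0} = 1
G(3) = mex{0} = 1
G(4) = mex{1} = 0
G(5) = mex{1} = 0
G(6) = mex{0} = 1
G(7) = mex{0} = 1
G(8) = mex{1,0} = 2
G(9) = mex{1,0,0} = 2
G(10) = mex{2,1,0} = 3
G(11) = mex{2,1,1} = 0
G(12) = mex{3,0,1} = 2
G(13) = mex{0,0,0} = 1
G(14) = mex{2,1,0} = 3
G(15) = mex{1,1,1} = 0
G(16) = mex{3,2,1} = 0
G(17) = mex{0,2,2} = 1
G(18) = mex{0,3,2} = 1
G(19) = mex{1,0,3} = 2
G(20) = mex{1,2,0} = 3
G(21) = mex{2,1,2} = 0
G(22) = mex{3,3,1} = 0
G(23) = mex{0,0,3} = 1
G(24) = mex{0,0,0} = 1
G(25) = mex{1,1,0} = 2
G(26) = mex{1,1,1} = 0
G_C(26) = 0.
Combined Grundy value = 3 ⊕ 3 ⊕ 0 = 0.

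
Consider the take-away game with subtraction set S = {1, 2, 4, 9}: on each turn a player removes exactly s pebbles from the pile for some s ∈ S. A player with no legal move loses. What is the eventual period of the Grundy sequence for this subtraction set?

11

G(0) = 0
G(1) = mex{0} = 1
G(2) = mex{1,0} = 2
G(3) = mex{2,1} = 0
G(4) = mex{0,2,0} = 1
G(5) = mex{1,0,1} = 2
G(6) = mex{2,1,2} = 0
G(7) = mex{0,2,0} = 1
G(8) = mex{1,0,1} = 2
G(9) = mex{2,1,2,0} = 3
G(10) = mex{3,2,0,1} = 4
G(11) = mex{4,3,1,2} = 0
G(12) = mex{0,4,2,0} = 1
G(13) = mex{1,0,3,1} = 2
G(14) = mex{2,1,4,2} = 0
G(15) = mex{0,2,0,0} = 1
G(16) = mex{1,0,1,1} = 2
G(17) = mex{2,1,2,2} = 0
G(18) = mex{0,2,0,3} = 1
G(19) = mex{1,0,1,4} = 2
G(20) = mex{2,1,2,0} = 3
G(21) = mex{3,2,0,1} = 4
G(22) = mex{4,3,1,2} = 0
G(23) = mex{0,4,2,0} = 1
G(n+11) = G(n) holds for n = 0,…,8 (a full window of length max(S) = 9), so the sequence is purely periodic with period 11.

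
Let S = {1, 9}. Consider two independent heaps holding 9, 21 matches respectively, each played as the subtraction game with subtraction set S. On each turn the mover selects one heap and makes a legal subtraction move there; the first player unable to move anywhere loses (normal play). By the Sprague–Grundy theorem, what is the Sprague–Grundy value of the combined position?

0

All heaps use S = {1, 9}:
n :  0  1  2  3  4  5  6  7  8  9 10 11 12 13 14 15 16 17 18 19 20 21
G :  0  1  0  1  0  1  0  1  0  1  0  1  0  1  0  1  0  1  0  1  0  1
Heap A: G(9) = 1.
Heap B: G(21) = 1.
Combined Grundy value = 1 ⊕ 1 = 0.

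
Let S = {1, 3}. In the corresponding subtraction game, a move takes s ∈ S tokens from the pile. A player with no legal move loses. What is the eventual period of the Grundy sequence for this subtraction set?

2

n :  0  1  2  3  4  5  6  7  8  9 10 11 12 13 14
G :  0  1  0  1  0  1  0  1  0  1  0  1  0  1  0
G(n+2) = G(n) holds for n = 0,…,2 (a full window of length max(S) = 3), so the sequence is purely periodic with period 2.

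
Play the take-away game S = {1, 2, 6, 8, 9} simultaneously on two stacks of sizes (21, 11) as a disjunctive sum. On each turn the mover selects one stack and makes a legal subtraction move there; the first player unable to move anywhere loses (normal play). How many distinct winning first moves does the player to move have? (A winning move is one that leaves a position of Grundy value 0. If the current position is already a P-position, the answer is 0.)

3

All stacks use S = {1, 2, 6, 8, 9}:
G(0) = 0
G(1) = mex{0} = 1
G(2) = mex{1,0} = 2
G(3) = mex{2,1} = 0
G(4) = mex{0,2} = 1
G(5) = mex{1,0} = 2
G(6) = mex{2,1,0} = 3
G(7) = mex{3,2,1} = 0
G(8) = mex{0,3,2,0} = 1
G(9) = mex{1,0,0,1,0} = 2
G(10) = mex{2,1,1,2,1} = 0
G(11) = mex{0,2,2,0,2} = 1
G(12) = mex{1,0,3,1,0} = 2
G(13) = mex{2,1,0,2,1} = 3
G(14) = mex{3,2,1,3,2} = 0
G(15) = mex{0,3,2,0,3} = 1
G(16) = mex{1,0,0,1,0} = 2
G(17) = mex{2,1,1,2,1} = 0
G(18) = mex{0,2,2,0,2} = 1
G(19) = mex{1,0,3,1,0} = 2
G(20) = mex{2,1,0,2,1} = 3
G(21) = mex{3,2,1,3,2} = 0
Stack A: G(21) = 0.
Stack B: G(11) = 1.
Combined Grundy value = 0 ⊕ 1 = 1.
A winning move leaves total XOR = 0, i.e. changes one component's Grundy value g to g ⊕ X where X is the current total.
Stack A: need g' = 0⊕1 = 1. Options: 21−1→G=3, 21−2→G=2, 21−6→G=1, 21−8→G=3, 21−9→G=2. Hits: 1.
Stack B: need g' = 1⊕1 = 0. Options: 11−1→G=0, 11−2→G=2, 11−6→G=2, 11−8→G=0, 11−9→G=2. Hits: 2.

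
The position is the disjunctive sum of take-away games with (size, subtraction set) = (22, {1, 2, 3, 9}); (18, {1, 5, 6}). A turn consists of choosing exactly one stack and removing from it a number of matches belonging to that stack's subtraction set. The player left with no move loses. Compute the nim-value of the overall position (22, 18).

1

Stack A, S = {1, 2, 3, 9}:
G(0) = 0
G(1) = mex{0} = 1
G(2) = mex{1,0} = 2
G(3) = mex{2,1,0} = 3
G(4) = mex{3,2,1} = 0
G(5) = mex{0,3,2} = 1
G(6) = mex{1,0,3} = 2
G(7) = mex{2,1,0} = 3
G(8) = mex{3,2,1} = 0
G(9) = mex{0,3,2,0} = 1
G(10) = mex{1,0,3,1} = 2
G(11) = mex{2,1,0,2} = 3
G(12) = mex{3,2,1,3} = 0
G(13) = mex{0,3,2,0} = 1
G(14) = mex{1,0,3,1} = 2
G(15) = mex{2,1,0,2} = 3
G(16) = mex{3,2,1,3} = 0
G(17) = mex{0,3,2,0} = 1
G(18) = mex{1,0,3,1} = 2
G(19) = mex{2,1,0,2} = 3
G(20) = mex{3,2,1,3} = 0
G(21) = mex{0,3,2,0} = 1
G(22) = mex{1,0,3,1} = 2
G_A(22) = 2.
Stack B, S = {1, 5, 6}:
G(0) = 0
G(1) = mex{0} = 1
G(2) = mex{1} = 0
G(3) = mex{0} = 1
G(4) = mex{1} = 0
G(5) = mex{0,0} = 1
G(6) = mex{1,1,0} = 2
G(7) = mex{2,0,1} = 3
G(8) = mex{3,1,0} = 2
G(9) = mex{2,0,1} = 3
G(10) = mex{3,1,0} = 2
G(11) = mex{2,2,1} = 0
G(12) = mex{0,3,2} = 1
G(13) = mex{1,2,3} = 0
G(14) = mex{0,3,2} = 1
G(15) = mex{1,2,3} = 0
G(16) = mex{0,0,2} = 1
G(17) = mex{1,1,0} = 2
G(18) = mex{2,0,1} = 3
G_B(18) = 3.
Combined Grundy value = 2 ⊕ 3 = 1.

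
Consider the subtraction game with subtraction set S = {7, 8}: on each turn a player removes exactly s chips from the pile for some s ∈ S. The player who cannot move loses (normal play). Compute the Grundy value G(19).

n :  0  1  2  3  4  5  6  7  8  9 10 11 12 13 14 15 16 17 18 19
G :  0  0  0  0  0  0  0  1  1  1  1  1  1  1  2  0  0  0  0  0

0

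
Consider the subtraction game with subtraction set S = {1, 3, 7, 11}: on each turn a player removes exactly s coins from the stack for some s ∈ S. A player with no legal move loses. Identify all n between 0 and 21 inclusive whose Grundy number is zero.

G(0) = 0
G(1) = mex{0} = 1
G(2) = mex{1} = 0
G(3) = mex{0,0} = 1
G(4) = mex{1,1} = 0
G(5) = mex{0,0} = 1
G(6) = mex{1,1} = 0
G(7) = mex{0,0,0} = 1
G(8) = mex{1,1,1} = 0
G(9) = mex{0,0,0} = 1
G(10) = mex{1,1,1} = 0
G(11) = mex{0,0,0,0} = 1
G(12) = mex{1,1,1,1} = 0
G(13) = mex{0,0,0,0} = 1
G(14) = mex{1,1,1,1} = 0
G(15) = mex{0,0,0,0} = 1
G(16) = mex{1,1,1,1} = 0
G(17) = mex{0,0,0,0} = 1
G(18) = mex{1,1,1,1} = 0
G(19) = mex{0,0,0,0} = 1
G(20) = mex{1,1,1,1} = 0
G(21) = mex{0,0,0,0} = 1
P-positions are exactly the n with G(n) = 0.

0, 2, 4, 6, 8, 10, 12, 14, 16, 18, 20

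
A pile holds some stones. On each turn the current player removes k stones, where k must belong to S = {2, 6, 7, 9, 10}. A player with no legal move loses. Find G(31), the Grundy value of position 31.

3

n :  0  1  2  3  4  5  6  7  8  9 10 11 12 13 14 15 16 17 18 19 20 21 22 23 24 25 26 27 28 29 30 31
G :  0  0  1  1  0  0  1  1  2  2  3  3  2  2  3  3  0  0  1  1  0  0  1  1  2  2  3  3  2  2  3  3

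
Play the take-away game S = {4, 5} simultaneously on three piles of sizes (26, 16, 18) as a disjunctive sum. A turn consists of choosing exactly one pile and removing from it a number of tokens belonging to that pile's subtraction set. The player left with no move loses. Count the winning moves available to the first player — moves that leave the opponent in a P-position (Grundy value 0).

All piles use S = {4, 5}:
G(0) = 0
G(1) = mex{} = 0
G(2) = mex{} = 0
G(3) = mex{} = 0
G(4) = mex{0} = 1
G(5) = mex{0,0} = 1
G(6) = mex{0,0} = 1
G(7) = mex{0,0} = 1
G(8) = mex{1,0} = 2
G(9) = mex{1,1} = 0
G(10) = mex{1,1} = 0
G(11) = mex{1,1} = 0
G(12) = mex{2,1} = 0
G(13) = mex{0,2} = 1
G(14) = mex{0,0} = 1
G(15) = mex{0,0} = 1
G(16) = mex{0,0} = 1
G(17) = mex{1,0} = 2
G(18) = mex{1,1} = 0
G(19) = mex{1,1} = 0
G(20) = mex{1,1} = 0
G(21) = mex{2,1} = 0
G(22) = mex{0,2} = 1
G(23) = mex{0,0} = 1
G(24) = mex{0,0} = 1
G(25) = mex{0,0} = 1
G(26) = mex{1,0} = 2
Pile A: G(26) = 2.
Pile B: G(16) = 1.
Pile C: G(18) = 0.
Combined Grundy value = 2 ⊕ 1 ⊕ 0 = 3.
A winning move leaves total XOR = 0, i.e. changes one component's Grundy value g to g ⊕ X where X is the current total.
Pile A: need g' = 2⊕3 = 1. Options: 26−4→G=1, 26−5→G=0. Hits: 1.
Pile B: need g' = 1⊕3 = 2. Options: 16−4→G=0, 16−5→G=0. Hits: 0.
Pile C: need g' = 0⊕3 = 3. Options: 18−4→G=1, 18−5→G=1. Hits: 0.

1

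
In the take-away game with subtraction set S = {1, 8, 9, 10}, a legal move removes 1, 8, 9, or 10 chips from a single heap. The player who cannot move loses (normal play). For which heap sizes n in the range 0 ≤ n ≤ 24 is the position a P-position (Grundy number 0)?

G(0) = 0
G(1) = mex{0} = 1
G(2) = mex{1} = 0
G(3) = mex{0} = 1
G(4) = mex{1} = 0
G(5) = mex{0} = 1
G(6) = mex{1} = 0
G(7) = mex{0} = 1
G(8) = mex{1,0} = 2
G(9) = mex{2,1,0} = 3
G(10) = mex{3,0,1,0} = 2
G(11) = mex{2,1,0,1} = 3
G(12) = mex{3,0,1,0} = 2
G(13) = mex{2,1,0,1} = 3
G(14) = mex{3,0,1,0} = 2
G(15) = mex{2,1,0,1} = 3
G(16) = mex{3,2,1,0} = 4
G(17) = mex{4,3,2,1} = 0
G(18) = mex{0,2,3,2} = 1
G(19) = mex{1,3,2,3} = 0
G(20) = mex{0,2,3,2} = 1
G(21) = mex{1,3,2,3} = 0
G(22) = mex{0,2,3,2} = 1
G(23) = mex{1,3,2,3} = 0
G(24) = mex{0,4,3,2} = 1
P-positions are exactly the n with G(n) = 0.

0, 2, 4, 6, 17, 19, 21, 23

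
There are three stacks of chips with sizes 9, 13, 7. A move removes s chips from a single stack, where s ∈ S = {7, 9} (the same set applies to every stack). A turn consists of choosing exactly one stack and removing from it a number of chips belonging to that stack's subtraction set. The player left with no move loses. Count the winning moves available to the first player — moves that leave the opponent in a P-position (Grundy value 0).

5

All stacks use S = {7, 9}:
G(0) = 0
G(1) = mex{} = 0
G(2) = mex{} = 0
G(3) = mex{} = 0
G(4) = mex{} = 0
G(5) = mex{} = 0
G(6) = mex{} = 0
G(7) = mex{0} = 1
G(8) = mex{0} = 1
G(9) = mex{0,0} = 1
G(10) = mex{0,0} = 1
G(11) = mex{0,0} = 1
G(12) = mex{0,0} = 1
G(13) = mex{0,0} = 1
Stack A: G(9) = 1.
Stack B: G(13) = 1.
Stack C: G(7) = 1.
Combined Grundy value = 1 ⊕ 1 ⊕ 1 = 1.
A winning move leaves total XOR = 0, i.e. changes one component's Grundy value g to g ⊕ X where X is the current total.
Stack A: need g' = 1⊕1 = 0. Options: 9−7→G=0, 9−9→G=0. Hits: 2.
Stack B: need g' = 1⊕1 = 0. Options: 13−7→G=0, 13−9→G=0. Hits: 2.
Stack C: need g' = 1⊕1 = 0. Options: 7−7→G=0. Hits: 1.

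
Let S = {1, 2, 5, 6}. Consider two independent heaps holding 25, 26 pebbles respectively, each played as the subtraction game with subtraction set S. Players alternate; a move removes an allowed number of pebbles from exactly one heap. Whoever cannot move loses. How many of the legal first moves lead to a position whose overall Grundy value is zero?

All heaps use S = {1, 2, 5, 6}:
G(0) = 0
G(1) = mex{0} = 1
G(2) = mex{1,0} = 2
G(3) = mex{2,1} = 0
G(4) = mex{0,2} = 1
G(5) = mex{1,0,0} = 2
G(6) = mex{2,1,1,0} = 3
G(7) = mex{3,2,2,1} = 0
G(8) = mex{0,3,0,2} = 1
G(9) = mex{1,0,1,0} = 2
G(10) = mex{2,1,2,1} = 0
G(11) = mex{0,2,3,2} = 1
G(12) = mex{1,0,0,3} = 2
G(13) = mex{2,1,1,0} = 3
G(14) = mex{3,2,2,1} = 0
G(15) = mex{0,3,0,2} = 1
G(16) = mex{1,0,1,0} = 2
G(17) = mex{2,1,2,1} = 0
G(18) = mex{0,2,3,2} = 1
G(19) = mex{1,0,0,3} = 2
G(20) = mex{2,1,1,0} = 3
G(21) = mex{3,2,2,1} = 0
G(22) = mex{0,3,0,2} = 1
G(23) = mex{1,0,1,0} = 2
G(24) = mex{2,1,2,1} = 0
G(25) = mex{0,2,3,2} = 1
G(26) = mex{1,0,0,3} = 2
Heap A: G(25) = 1.
Heap B: G(26) = 2.
Combined Grundy value = 1 ⊕ 2 = 3.
A winning move leaves total XOR = 0, i.e. changes one component's Grundy value g to g ⊕ X where X is the current total.
Heap A: need g' = 1⊕3 = 2. Options: 25−1→G=0, 25−2→G=2, 25−5→G=3, 25−6→G=2. Hits: 2.
Heap B: need g' = 2⊕3 = 1. Options: 26−1→G=1, 26−2→G=0, 26−5→G=0, 26−6→G=3. Hits: 1.

3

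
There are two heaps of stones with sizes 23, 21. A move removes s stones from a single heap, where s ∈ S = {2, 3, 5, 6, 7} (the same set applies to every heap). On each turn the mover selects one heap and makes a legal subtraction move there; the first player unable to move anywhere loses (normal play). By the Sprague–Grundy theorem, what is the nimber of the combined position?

All heaps use S = {2, 3, 5, 6, 7}:
G(0) = 0
G(1) = mex{} = 0
G(2) = mex{0} = 1
G(3) = mex{0,0} = 1
G(4) = mex{1,0} = 2
G(5) = mex{1,1,0} = 2
G(6) = mex{2,1,0,0} = 3
G(7) = mex{2,2,1,0,0} = 3
G(8) = mex{3,2,1,1,0} = 4
G(9) = mex{3,3,2,1,1} = 0
G(10) = mex{4,3,2,2,1} = 0
G(11) = mex{0,4,3,2,2} = 1
G(12) = mex{0,0,3,3,2} = 1
G(13) = mex{1,0,4,3,3} = 2
G(14) = mex{1,1,0,4,3} = 2
G(15) = mex{2,1,0,0,4} = 3
G(16) = mex{2,2,1,0,0} = 3
G(17) = mex{3,2,1,1,0} = 4
G(18) = mex{3,3,2,1,1} = 0
G(19) = mex{4,3,2,2,1} = 0
G(20) = mex{0,4,3,2,2} = 1
G(21) = mex{0,0,3,3,2} = 1
G(22) = mex{1,0,4,3,3} = 2
G(23) = mex{1,1,0,4,3} = 2
Heap A: G(23) = 2.
Heap B: G(21) = 1.
Combined Grundy value = 2 ⊕ 1 = 3.

3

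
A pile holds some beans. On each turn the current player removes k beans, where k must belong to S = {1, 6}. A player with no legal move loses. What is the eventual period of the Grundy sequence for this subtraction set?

G(0) = 0
G(1) = mex{0} = 1
G(2) = mex{1} = 0
G(3) = mex{0} = 1
G(4) = mex{1} = 0
G(5) = mex{0} = 1
G(6) = mex{1,0} = 2
G(7) = mex{2,1} = 0
G(8) = mex{0,0} = 1
G(9) = mex{1,1} = 0
G(10) = mex{0,0} = 1
G(11) = mex{1,1} = 0
G(12) = mex{0,2} = 1
G(13) = mex{1,0} = 2
G(14) = mex{2,1} = 0
G(15) = mex{0,0} = 1
G(n+7) = G(n) holds for n = 0,…,5 (a full window of length max(S) = 6), so the sequence is purely periodic with period 7.

7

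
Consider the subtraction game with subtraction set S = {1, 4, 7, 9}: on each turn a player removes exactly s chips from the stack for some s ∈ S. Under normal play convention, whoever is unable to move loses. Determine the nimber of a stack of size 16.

G(0) = 0
G(1) = mex{0} = 1
G(2) = mex{1} = 0
G(3) = mex{0} = 1
G(4) = mex{1,0} = 2
G(5) = mex{2,1} = 0
G(6) = mex{0,0} = 1
G(7) = mex{1,1,0} = 2
G(8) = mex{2,2,1} = 0
G(9) = mex{0,0,0,0} = 1
G(10) = mex{1,1,1,1} = 0
G(11) = mex{0,2,2,0} = 1
G(12) = mex{1,0,0,1} = 2
G(13) = mex{2,1,1,2} = 0
G(14) = mex{0,0,2,0} = 1
G(15) = mex{1,1,0,1} = 2
G(16) = mex{2,2,1,2} = 0

0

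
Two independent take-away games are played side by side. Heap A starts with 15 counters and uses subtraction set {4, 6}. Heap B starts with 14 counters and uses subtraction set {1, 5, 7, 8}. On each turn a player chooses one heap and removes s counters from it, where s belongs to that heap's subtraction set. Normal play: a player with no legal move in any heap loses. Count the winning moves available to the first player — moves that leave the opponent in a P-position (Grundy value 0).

Heap A, S = {4, 6}:
G(0) = 0
G(1) = mex{} = 0
G(2) = mex{} = 0
G(3) = mex{} = 0
G(4) = mex{0} = 1
G(5) = mex{0} = 1
G(6) = mex{0,0} = 1
G(7) = mex{0,0} = 1
G(8) = mex{1,0} = 2
G(9) = mex{1,0} = 2
G(10) = mex{1,1} = 0
G(11) = mex{1,1} = 0
G(12) = mex{2,1} = 0
G(13) = mex{2,1} = 0
G(14) = mex{0,2} = 1
G(15) = mex{0,2} = 1
G_A(15) = 1.
Heap B, S = {1, 5, 7, 8}:
n :  0  1  2  3  4  5  6  7  8  9 10 11 12 13 14
G :  0  1  0  1  0  1  0  1  2  3  2  3  2  3  2
G_B(14) = 2.
Combined Grundy value = 1 ⊕ 2 = 3.
A winning move leaves total XOR = 0, i.e. changes one component's Grundy value g to g ⊕ X where X is the current total.
Heap A: need g' = 1⊕3 = 2. Options: 15−4→G=0, 15−6→G=2. Hits: 1.
Heap B: need g' = 2⊕3 = 1. Options: 14−1→G=3, 14−5→G=3, 14−7→G=1, 14−8→G=0. Hits: 1.

2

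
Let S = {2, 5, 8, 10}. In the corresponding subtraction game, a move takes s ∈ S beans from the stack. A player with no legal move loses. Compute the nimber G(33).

G(0) = 0
G(1) = mex{} = 0
G(2) = mex{0} = 1
G(3) = mex{0} = 1
G(4) = mex{1} = 0
G(5) = mex{1,0} = 2
G(6) = mex{0,0} = 1
G(7) = mex{2,1} = 0
G(8) = mex{1,1,0} = 2
G(9) = mex{0,0,0} = 1
G(10) = mex{2,2,1,0} = 3
G(11) = mex{1,1,1,0} = 2
G(12) = mex{3,0,0,1} = 2
G(13) = mex{2,2,2,1} = 0
G(14) = mex{2,1,1,0} = 3
G(15) = mex{0,3,0,2} = 1
G(16) = mex{3,2,2,1} = 0
G(17) = mex{1,2,1,0} = 3
G(18) = mex{0,0,3,2} = 1
G(19) = mex{3,3,2,1} = 0
G(20) = mex{1,1,2,3} = 0
G(21) = mex{0,0,0,2} = 1
G(22) = mex{0,3,3,2} = 1
G(23) = mex{1,1,1,0} = 2
G(24) = mex{1,0,0,3} = 2
G(25) = mex{2,0,3,1} = 4
G(26) = mex{2,1,1,0} = 3
G(27) = mex{4,1,0,3} = 2
G(28) = mex{3,2,0,1} = 4
G(29) = mex{2,2,1,0} = 3
G(30) = mex{4,4,1,0} = 2
G(31) = mex{3,3,2,1} = 0
G(32) = mex{2,2,2,1} = 0
G(33) = mex{0,4,4,2} = 1

1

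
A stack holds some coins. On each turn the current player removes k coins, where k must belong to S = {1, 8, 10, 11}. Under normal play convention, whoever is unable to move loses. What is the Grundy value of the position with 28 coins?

G(0) = 0
G(1) = mex{0} = 1
G(2) = mex{1} = 0
G(3) = mex{0} = 1
G(4) = mex{1} = 0
G(5) = mex{0} = 1
G(6) = mex{1} = 0
G(7) = mex{0} = 1
G(8) = mex{1,0} = 2
G(9) = mex{2,1} = 0
G(10) = mex{0,0,0} = 1
G(11) = mex{1,1,1,0} = 2
G(12) = mex{2,0,0,1} = 3
G(13) = mex{3,1,1,0} = 2
G(14) = mex{2,0,0,1} = 3
G(15) = mex{3,1,1,0} = 2
G(16) = mex{2,2,0,1} = 3
G(17) = mex{3,0,1,0} = 2
G(18) = mex{2,1,2,1} = 0
G(19) = mex{0,2,0,2} = 1
G(20) = mex{1,3,1,0} = 2
G(21) = mex{2,2,2,1} = 0
G(22) = mex{0,3,3,2} = 1
G(23) = mex{1,2,2,3} = 0
G(24) = mex{0,3,3,2} = 1
G(25) = mex{1,2,2,3} = 0
G(26) = mex{0,0,3,2} = 1
G(27) = mex{1,1,2,3} = 0
G(28) = mex{0,2,0,2} = 1

1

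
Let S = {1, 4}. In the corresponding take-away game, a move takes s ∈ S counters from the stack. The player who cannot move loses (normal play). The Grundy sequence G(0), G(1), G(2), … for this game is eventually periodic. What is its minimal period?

5

G(0) = 0
G(1) = mex{0} = 1
G(2) = mex{1} = 0
G(3) = mex{0} = 1
G(4) = mex{1,0} = 2
G(5) = mex{2,1} = 0
G(6) = mex{0,0} = 1
G(7) = mex{1,1} = 0
G(8) = mex{0,2} = 1
G(9) = mex{1,0} = 2
G(10) = mex{2,1} = 0
G(11) = mex{0,0} = 1
G(12) = mex{1,1} = 0
G(13) = mex{0,2} = 1
G(14) = mex{1,0} = 2
G(n+5) = G(n) holds for n = 0,…,3 (a full window of length max(S) = 4), so the sequence is purely periodic with period 5.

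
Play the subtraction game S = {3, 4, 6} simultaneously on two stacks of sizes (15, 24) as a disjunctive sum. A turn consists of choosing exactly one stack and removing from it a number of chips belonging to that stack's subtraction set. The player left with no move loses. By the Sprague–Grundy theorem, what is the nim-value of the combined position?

0

All stacks use S = {3, 4, 6}:
n :  0  1  2  3  4  5  6  7  8  9 10 11 12 13 14 15 16 17 18 19 20 21 22 23 24
G :  0  0  0  1  1  1  2  2  2  0  0  0  1  1  1  2  2  2  0  0  0  1  1  1  2
Stack A: G(15) = 2.
Stack B: G(24) = 2.
Combined Grundy value = 2 ⊕ 2 = 0.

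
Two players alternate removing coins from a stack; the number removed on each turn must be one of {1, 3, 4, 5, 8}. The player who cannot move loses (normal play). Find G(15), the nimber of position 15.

G(0) = 0
G(1) = mex{0} = 1
G(2) = mex{1} = 0
G(3) = mex{0,0} = 1
G(4) = mex{1,1,0} = 2
G(5) = mex{2,0,1,0} = 3
G(6) = mex{3,1,0,1} = 2
G(7) = mex{2,2,1,0} = 3
G(8) = mex{3,3,2,1,0} = 4
G(9) = mex{4,2,3,2,1} = 0
G(10) = mex{0,3,2,3,0} = 1
G(11) = mex{1,4,3,2,1} = 0
G(12) = mex{0,0,4,3,2} = 1
G(13) = mex{1,1,0,4,3} = 2
G(14) = mex{2,0,1,0,2} = 3
G(15) = mex{3,1,0,1,3} = 2

2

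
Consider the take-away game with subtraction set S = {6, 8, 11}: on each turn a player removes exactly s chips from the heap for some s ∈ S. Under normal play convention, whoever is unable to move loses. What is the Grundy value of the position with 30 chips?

G(0) = 0
G(1) = mex{} = 0
G(2) = mex{} = 0
G(3) = mex{} = 0
G(4) = mex{} = 0
G(5) = mex{} = 0
G(6) = mex{0} = 1
G(7) = mex{0} = 1
G(8) = mex{0,0} = 1
G(9) = mex{0,0} = 1
G(10) = mex{0,0} = 1
G(11) = mex{0,0,0} = 1
G(12) = mex{1,0,0} = 2
G(13) = mex{1,0,0} = 2
G(14) = mex{1,1,0} = 2
G(15) = mex{1,1,0} = 2
G(16) = mex{1,1,0} = 2
G(17) = mex{1,1,1} = 0
G(18) = mex{2,1,1} = 0
G(19) = mex{2,1,1} = 0
G(20) = mex{2,2,1} = 0
G(21) = mex{2,2,1} = 0
G(22) = mex{2,2,1} = 0
G(23) = mex{0,2,2} = 1
G(24) = mex{0,2,2} = 1
G(25) = mex{0,0,2} = 1
G(26) = mex{0,0,2} = 1
G(27) = mex{0,0,2} = 1
G(28) = mex{0,0,0} = 1
G(29) = mex{1,0,0} = 2
G(30) = mex{1,0,0} = 2

2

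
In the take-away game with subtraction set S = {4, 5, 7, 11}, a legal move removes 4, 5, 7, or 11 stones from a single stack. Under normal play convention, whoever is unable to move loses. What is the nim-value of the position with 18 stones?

0

n :  0  1  2  3  4  5  6  7  8  9 10 11 12 13 14 15 16 17 18
G :  0  0  0  0  1  1  1  1  2  2  2  2  3  3  3  0  0  0  0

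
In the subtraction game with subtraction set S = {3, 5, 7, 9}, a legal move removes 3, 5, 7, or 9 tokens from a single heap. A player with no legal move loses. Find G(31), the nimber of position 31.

n :  0  1  2  3  4  5  6  7  8  9 10 11 12 13 14 15 16 17 18 19 20 21 22 23 24 25 26 27 28 29 30 31
G :  0  0  0  1  1  1  2  2  2  3  3  3  0  0  0  1  1  1  2  2  2  3  3  3  0  0  0  1  1  1  2  2

2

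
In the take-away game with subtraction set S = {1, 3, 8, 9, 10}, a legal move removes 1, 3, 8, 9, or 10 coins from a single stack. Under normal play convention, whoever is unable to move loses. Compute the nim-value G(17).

n :  0  1  2  3  4  5  6  7  8  9 10 11 12 13 14 15 16 17
G :  0  1  0  1  0  1  0  1  2  3  2  3  2  3  2  3  4  0

0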